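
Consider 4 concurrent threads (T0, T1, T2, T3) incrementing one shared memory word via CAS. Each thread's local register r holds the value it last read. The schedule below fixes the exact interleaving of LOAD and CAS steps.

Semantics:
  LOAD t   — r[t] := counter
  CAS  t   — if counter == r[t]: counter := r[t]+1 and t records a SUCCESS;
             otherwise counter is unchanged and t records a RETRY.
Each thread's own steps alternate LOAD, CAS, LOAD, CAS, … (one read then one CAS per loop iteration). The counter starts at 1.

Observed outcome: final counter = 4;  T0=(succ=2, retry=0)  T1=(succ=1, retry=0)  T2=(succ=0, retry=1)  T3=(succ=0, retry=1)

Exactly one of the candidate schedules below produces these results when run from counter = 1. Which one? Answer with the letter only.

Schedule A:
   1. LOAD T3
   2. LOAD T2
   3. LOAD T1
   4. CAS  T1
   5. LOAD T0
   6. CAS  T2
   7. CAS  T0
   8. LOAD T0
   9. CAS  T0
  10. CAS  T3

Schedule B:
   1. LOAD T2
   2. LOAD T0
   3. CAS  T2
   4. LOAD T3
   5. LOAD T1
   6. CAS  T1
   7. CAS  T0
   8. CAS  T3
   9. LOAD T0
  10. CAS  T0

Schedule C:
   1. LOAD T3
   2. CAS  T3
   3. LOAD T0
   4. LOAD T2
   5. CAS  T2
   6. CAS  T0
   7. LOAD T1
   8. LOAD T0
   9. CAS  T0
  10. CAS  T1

A

Simulating candidate A:
   1) LOAD T3:  M=1  r_T3=1
   2) LOAD T2:  M=1  r_T2=1
   3) LOAD T1:  M=1  r_T1=1
   4) CAS  T1:  M=2  r_T1=1 ✓
   5) LOAD T0:  M=2  r_T0=2
   6) CAS  T2:  M=2  r_T2=1 ✗
   7) CAS  T0:  M=3  r_T0=2 ✓
   8) LOAD T0:  M=3  r_T0=3
   9) CAS  T0:  M=4  r_T0=3 ✓
  10) CAS  T3:  M=4  r_T3=1 ✗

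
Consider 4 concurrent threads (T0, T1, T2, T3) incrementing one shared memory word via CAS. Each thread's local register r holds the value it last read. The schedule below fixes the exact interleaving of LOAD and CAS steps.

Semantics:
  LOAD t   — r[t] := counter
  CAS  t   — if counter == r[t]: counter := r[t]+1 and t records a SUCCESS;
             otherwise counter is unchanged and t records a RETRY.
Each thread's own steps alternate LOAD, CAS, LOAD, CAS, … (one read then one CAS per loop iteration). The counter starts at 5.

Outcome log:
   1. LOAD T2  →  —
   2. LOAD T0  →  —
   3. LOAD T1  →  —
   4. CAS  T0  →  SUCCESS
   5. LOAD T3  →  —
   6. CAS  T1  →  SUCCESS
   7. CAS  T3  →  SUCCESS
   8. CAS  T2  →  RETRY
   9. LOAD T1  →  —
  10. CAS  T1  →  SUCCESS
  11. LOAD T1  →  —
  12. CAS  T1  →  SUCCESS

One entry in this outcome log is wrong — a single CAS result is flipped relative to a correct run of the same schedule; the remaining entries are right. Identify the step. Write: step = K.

Reference trace:
T2 LOAD — after: cnt=5, r=5 — load
T0 LOAD — after: cnt=5, r=5 — load
T1 LOAD — after: cnt=5, r=5 — load
T0 CAS — after: cnt=6, r=5 — ok
T3 LOAD — after: cnt=6, r=6 — load
T1 CAS — after: cnt=6, r=5 — retry
T3 CAS — after: cnt=7, r=6 — ok
T2 CAS — after: cnt=7, r=5 — retry
T1 LOAD — after: cnt=7, r=7 — load
T1 CAS — after: cnt=8, r=7 — ok
T1 LOAD — after: cnt=8, r=8 — load
T1 CAS — after: cnt=9, r=8 — ok
Log disagrees first at step 6.

step = 6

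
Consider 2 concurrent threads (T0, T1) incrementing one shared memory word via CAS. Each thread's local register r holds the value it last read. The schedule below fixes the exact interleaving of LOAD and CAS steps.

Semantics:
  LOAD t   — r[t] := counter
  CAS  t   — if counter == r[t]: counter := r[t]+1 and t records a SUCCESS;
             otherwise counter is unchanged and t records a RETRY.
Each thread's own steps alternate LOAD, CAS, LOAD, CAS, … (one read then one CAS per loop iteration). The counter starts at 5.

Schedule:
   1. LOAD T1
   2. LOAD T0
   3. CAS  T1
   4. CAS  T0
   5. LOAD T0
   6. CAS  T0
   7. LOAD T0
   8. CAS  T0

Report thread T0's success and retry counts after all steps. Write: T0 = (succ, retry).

T0 = (2, 1)

[1] T1.load  rd  (counter 5, T1.r 5)
[2] T0.load  rd  (counter 5, T0.r 5)
[3] T1.cas  hit  (counter 6, T1.r 5)
[4] T0.cas  miss  (counter 6, T0.r 5)
[5] T0.load  rd  (counter 6, T0.r 6)
[6] T0.cas  hit  (counter 7, T0.r 6)
[7] T0.load  rd  (counter 7, T0.r 7)
[8] T0.cas  hit  (counter 8, T0.r 7)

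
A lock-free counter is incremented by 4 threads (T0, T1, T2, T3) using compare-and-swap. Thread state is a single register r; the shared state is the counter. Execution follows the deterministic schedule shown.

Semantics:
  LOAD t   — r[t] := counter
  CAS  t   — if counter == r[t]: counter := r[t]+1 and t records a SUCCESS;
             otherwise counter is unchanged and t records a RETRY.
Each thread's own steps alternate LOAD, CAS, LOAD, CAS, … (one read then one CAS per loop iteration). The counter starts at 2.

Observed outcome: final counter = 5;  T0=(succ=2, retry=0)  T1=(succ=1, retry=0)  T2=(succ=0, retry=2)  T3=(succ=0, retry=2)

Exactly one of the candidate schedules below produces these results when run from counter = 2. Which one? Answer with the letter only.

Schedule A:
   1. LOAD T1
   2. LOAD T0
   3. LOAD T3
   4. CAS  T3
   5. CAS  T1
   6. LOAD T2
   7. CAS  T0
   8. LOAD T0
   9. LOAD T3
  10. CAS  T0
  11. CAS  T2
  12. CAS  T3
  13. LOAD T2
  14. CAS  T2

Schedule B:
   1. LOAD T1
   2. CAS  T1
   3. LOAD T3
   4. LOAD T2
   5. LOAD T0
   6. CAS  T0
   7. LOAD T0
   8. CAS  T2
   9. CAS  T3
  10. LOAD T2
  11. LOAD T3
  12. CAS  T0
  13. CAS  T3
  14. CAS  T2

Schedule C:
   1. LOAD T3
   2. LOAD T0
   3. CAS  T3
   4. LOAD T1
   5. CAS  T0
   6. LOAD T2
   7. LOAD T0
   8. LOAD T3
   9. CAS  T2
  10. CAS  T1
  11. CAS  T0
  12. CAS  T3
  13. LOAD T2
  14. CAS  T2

Simulating candidate B:
1. LOAD T1 → mem=2 r[T1]=2 [LOAD]
2. CAS T1 → mem=3 r[T1]=2 [OK]
3. LOAD T3 → mem=3 r[T3]=3 [LOAD]
4. LOAD T2 → mem=3 r[T2]=3 [LOAD]
5. LOAD T0 → mem=3 r[T0]=3 [LOAD]
6. CAS T0 → mem=4 r[T0]=3 [OK]
7. LOAD T0 → mem=4 r[T0]=4 [LOAD]
8. CAS T2 → mem=4 r[T2]=3 [RETRY]
9. CAS T3 → mem=4 r[T3]=3 [RETRY]
10. LOAD T2 → mem=4 r[T2]=4 [LOAD]
11. LOAD T3 → mem=4 r[T3]=4 [LOAD]
12. CAS T0 → mem=5 r[T0]=4 [OK]
13. CAS T3 → mem=5 r[T3]=4 [RETRY]
14. CAS T2 → mem=5 r[T2]=4 [RETRY]

B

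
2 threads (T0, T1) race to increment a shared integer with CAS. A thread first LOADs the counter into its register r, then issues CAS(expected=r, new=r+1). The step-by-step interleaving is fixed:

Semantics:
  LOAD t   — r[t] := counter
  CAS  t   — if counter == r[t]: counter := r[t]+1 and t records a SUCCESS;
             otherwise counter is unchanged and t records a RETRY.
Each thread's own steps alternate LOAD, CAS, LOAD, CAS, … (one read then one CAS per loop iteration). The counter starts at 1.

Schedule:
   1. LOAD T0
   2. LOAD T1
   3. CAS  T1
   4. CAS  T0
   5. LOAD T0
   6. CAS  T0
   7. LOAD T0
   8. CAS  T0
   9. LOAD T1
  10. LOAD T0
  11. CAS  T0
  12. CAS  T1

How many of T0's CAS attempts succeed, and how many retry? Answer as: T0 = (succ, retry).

T0 = (3, 1)

step 1: T0 LOAD ⇒ load; ctr=1 reg=1
step 2: T1 LOAD ⇒ load; ctr=1 reg=1
step 3: T1 CAS ⇒ ok; ctr=2 reg=1
step 4: T0 CAS ⇒ retry; ctr=2 reg=1
step 5: T0 LOAD ⇒ load; ctr=2 reg=2
step 6: T0 CAS ⇒ ok; ctr=3 reg=2
step 7: T0 LOAD ⇒ load; ctr=3 reg=3
step 8: T0 CAS ⇒ ok; ctr=4 reg=3
step 9: T1 LOAD ⇒ load; ctr=4 reg=4
step 10: T0 LOAD ⇒ load; ctr=4 reg=4
step 11: T0 CAS ⇒ ok; ctr=5 reg=4
step 12: T1 CAS ⇒ retry; ctr=5 reg=4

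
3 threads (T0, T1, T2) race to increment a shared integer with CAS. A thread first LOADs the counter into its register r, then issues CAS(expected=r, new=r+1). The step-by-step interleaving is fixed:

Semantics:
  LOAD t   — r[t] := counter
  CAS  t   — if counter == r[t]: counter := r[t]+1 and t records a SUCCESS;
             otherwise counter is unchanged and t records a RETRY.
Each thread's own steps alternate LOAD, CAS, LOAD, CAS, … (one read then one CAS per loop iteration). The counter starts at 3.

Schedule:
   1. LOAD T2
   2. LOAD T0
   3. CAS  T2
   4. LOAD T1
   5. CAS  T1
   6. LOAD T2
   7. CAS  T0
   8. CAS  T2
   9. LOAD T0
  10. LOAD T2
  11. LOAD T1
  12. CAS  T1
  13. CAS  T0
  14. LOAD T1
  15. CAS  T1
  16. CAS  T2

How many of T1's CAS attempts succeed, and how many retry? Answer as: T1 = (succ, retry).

T1 = (3, 0)

T2 LOAD — after: cnt=3, r=3 — load
T0 LOAD — after: cnt=3, r=3 — load
T2 CAS — after: cnt=4, r=3 — ok
T1 LOAD — after: cnt=4, r=4 — load
T1 CAS — after: cnt=5, r=4 — ok
T2 LOAD — after: cnt=5, r=5 — load
T0 CAS — after: cnt=5, r=3 — retry
T2 CAS — after: cnt=6, r=5 — ok
T0 LOAD — after: cnt=6, r=6 — load
T2 LOAD — after: cnt=6, r=6 — load
T1 LOAD — after: cnt=6, r=6 — load
T1 CAS — after: cnt=7, r=6 — ok
T0 CAS — after: cnt=7, r=6 — retry
T1 LOAD — after: cnt=7, r=7 — load
T1 CAS — after: cnt=8, r=7 — ok
T2 CAS — after: cnt=8, r=6 — retry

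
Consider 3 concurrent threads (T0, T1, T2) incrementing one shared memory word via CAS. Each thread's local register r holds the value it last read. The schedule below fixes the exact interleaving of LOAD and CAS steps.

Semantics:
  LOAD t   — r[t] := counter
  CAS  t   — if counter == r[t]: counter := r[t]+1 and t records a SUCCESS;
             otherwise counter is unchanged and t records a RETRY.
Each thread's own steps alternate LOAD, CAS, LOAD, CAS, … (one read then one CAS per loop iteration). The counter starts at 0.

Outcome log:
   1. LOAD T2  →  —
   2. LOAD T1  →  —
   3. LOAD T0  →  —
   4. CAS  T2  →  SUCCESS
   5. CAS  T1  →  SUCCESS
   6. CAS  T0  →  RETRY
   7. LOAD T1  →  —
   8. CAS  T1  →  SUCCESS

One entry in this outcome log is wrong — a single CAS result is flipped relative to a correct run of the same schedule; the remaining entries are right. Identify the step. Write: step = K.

Correct run:
   1) LOAD T2:  M=0  r_T2=0
   2) LOAD T1:  M=0  r_T1=0
   3) LOAD T0:  M=0  r_T0=0
   4) CAS  T2:  M=1  r_T2=0 ✓
   5) CAS  T1:  M=1  r_T1=0 ✗
   6) CAS  T0:  M=1  r_T0=0 ✗
   7) LOAD T1:  M=1  r_T1=1
   8) CAS  T1:  M=2  r_T1=1 ✓
Log disagrees first at step 5.

step = 5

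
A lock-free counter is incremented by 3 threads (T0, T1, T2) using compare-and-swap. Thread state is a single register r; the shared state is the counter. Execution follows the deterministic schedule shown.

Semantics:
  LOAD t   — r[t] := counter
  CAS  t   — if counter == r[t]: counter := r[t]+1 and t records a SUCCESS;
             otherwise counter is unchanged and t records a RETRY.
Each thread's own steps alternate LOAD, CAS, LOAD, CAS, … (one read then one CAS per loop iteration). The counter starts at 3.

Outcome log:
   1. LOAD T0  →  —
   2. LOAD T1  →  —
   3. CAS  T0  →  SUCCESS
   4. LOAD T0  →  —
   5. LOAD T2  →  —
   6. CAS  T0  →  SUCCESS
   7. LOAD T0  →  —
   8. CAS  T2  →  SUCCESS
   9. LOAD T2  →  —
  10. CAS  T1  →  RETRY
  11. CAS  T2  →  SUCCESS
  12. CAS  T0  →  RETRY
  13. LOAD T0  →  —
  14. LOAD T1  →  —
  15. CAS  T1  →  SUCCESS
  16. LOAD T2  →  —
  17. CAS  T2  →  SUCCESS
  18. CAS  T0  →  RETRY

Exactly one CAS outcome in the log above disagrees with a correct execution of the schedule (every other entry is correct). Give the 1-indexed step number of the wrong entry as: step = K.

Re-executing:
#1 T0 reads 3
#2 T1 reads 3
#3 T0 CAS(3→4) writes; counter now 4
#4 T0 reads 4
#5 T2 reads 4
#6 T0 CAS(4→5) writes; counter now 5
#7 T0 reads 5
#8 T2 CAS(4→5) fails; counter now 5
#9 T2 reads 5
#10 T1 CAS(3→4) fails; counter now 5
#11 T2 CAS(5→6) writes; counter now 6
#12 T0 CAS(5→6) fails; counter now 6
#13 T0 reads 6
#14 T1 reads 6
#15 T1 CAS(6→7) writes; counter now 7
#16 T2 reads 7
#17 T2 CAS(7→8) writes; counter now 8
#18 T0 CAS(6→7) fails; counter now 8
Flip is step 8.

step = 8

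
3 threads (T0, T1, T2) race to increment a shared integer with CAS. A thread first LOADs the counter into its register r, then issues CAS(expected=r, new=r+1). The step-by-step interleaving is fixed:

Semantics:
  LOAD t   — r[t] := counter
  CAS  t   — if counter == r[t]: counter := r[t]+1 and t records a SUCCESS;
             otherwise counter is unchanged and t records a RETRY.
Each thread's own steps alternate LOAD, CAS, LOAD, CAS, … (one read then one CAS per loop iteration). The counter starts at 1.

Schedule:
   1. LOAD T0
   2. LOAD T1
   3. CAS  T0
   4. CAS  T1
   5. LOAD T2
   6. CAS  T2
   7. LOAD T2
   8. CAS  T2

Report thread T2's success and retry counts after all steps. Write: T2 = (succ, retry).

T0 LOAD — after: cnt=1, r=1 — load
T1 LOAD — after: cnt=1, r=1 — load
T0 CAS — after: cnt=2, r=1 — ok
T1 CAS — after: cnt=2, r=1 — retry
T2 LOAD — after: cnt=2, r=2 — load
T2 CAS — after: cnt=3, r=2 — ok
T2 LOAD — after: cnt=3, r=3 — load
T2 CAS — after: cnt=4, r=3 — ok

T2 = (2, 0)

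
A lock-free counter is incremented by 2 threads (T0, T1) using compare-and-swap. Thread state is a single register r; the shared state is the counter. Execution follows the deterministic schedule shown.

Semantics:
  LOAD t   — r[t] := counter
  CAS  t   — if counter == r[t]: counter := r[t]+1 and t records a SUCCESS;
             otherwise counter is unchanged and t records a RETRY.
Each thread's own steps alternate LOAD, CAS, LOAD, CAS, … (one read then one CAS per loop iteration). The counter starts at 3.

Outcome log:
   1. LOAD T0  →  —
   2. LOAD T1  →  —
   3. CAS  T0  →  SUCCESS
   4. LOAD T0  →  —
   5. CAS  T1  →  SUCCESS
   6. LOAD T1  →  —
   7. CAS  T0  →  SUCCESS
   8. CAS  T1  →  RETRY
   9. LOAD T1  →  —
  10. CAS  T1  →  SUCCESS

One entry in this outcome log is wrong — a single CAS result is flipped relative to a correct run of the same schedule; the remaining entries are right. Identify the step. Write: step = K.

Correct run:
1. LOAD T0 → mem=3 r[T0]=3 [LOAD]
2. LOAD T1 → mem=3 r[T1]=3 [LOAD]
3. CAS T0 → mem=4 r[T0]=3 [OK]
4. LOAD T0 → mem=4 r[T0]=4 [LOAD]
5. CAS T1 → mem=4 r[T1]=3 [RETRY]
6. LOAD T1 → mem=4 r[T1]=4 [LOAD]
7. CAS T0 → mem=5 r[T0]=4 [OK]
8. CAS T1 → mem=5 r[T1]=4 [RETRY]
9. LOAD T1 → mem=5 r[T1]=5 [LOAD]
10. CAS T1 → mem=6 r[T1]=5 [OK]
Flip is step 5.

step = 5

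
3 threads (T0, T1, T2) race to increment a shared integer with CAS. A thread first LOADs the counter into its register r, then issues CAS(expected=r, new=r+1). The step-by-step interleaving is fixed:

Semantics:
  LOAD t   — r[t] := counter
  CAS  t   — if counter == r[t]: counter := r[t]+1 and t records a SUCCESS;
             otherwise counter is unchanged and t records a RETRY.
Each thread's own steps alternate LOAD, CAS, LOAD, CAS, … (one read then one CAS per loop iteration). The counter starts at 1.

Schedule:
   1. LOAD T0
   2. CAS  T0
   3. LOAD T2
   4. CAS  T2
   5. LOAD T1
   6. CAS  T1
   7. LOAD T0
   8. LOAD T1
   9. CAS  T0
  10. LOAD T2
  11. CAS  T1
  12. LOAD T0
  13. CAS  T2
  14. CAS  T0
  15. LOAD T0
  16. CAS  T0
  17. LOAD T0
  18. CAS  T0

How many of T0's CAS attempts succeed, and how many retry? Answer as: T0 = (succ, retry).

T0 = (4, 1)

step 1: T0 LOAD ⇒ load; ctr=1 reg=1
step 2: T0 CAS ⇒ ok; ctr=2 reg=1
step 3: T2 LOAD ⇒ load; ctr=2 reg=2
step 4: T2 CAS ⇒ ok; ctr=3 reg=2
step 5: T1 LOAD ⇒ load; ctr=3 reg=3
step 6: T1 CAS ⇒ ok; ctr=4 reg=3
step 7: T0 LOAD ⇒ load; ctr=4 reg=4
step 8: T1 LOAD ⇒ load; ctr=4 reg=4
step 9: T0 CAS ⇒ ok; ctr=5 reg=4
step 10: T2 LOAD ⇒ load; ctr=5 reg=5
step 11: T1 CAS ⇒ retry; ctr=5 reg=4
step 12: T0 LOAD ⇒ load; ctr=5 reg=5
step 13: T2 CAS ⇒ ok; ctr=6 reg=5
step 14: T0 CAS ⇒ retry; ctr=6 reg=5
step 15: T0 LOAD ⇒ load; ctr=6 reg=6
step 16: T0 CAS ⇒ ok; ctr=7 reg=6
step 17: T0 LOAD ⇒ load; ctr=7 reg=7
step 18: T0 CAS ⇒ ok; ctr=8 reg=7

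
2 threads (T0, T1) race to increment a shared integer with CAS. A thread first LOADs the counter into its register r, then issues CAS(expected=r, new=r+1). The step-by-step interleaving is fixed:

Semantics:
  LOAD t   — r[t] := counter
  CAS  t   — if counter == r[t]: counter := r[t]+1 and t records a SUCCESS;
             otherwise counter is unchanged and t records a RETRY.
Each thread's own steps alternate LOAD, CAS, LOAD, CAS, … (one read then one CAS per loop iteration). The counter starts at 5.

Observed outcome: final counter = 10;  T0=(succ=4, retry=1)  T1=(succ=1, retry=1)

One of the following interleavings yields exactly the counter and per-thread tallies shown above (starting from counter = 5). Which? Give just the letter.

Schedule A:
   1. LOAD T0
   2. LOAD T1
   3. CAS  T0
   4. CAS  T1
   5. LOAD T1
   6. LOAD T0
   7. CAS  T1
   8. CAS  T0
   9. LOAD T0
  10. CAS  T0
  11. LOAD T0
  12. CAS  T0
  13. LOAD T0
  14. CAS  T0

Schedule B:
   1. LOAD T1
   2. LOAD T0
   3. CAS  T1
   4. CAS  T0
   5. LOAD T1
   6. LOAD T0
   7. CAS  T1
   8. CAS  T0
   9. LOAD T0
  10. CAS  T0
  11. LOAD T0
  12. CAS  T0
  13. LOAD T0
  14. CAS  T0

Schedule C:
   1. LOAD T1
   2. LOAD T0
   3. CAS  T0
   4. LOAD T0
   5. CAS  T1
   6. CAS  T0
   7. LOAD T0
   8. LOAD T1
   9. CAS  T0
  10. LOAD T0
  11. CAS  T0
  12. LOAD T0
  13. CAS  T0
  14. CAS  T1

A

Tracing schedule A:
   1) LOAD T0:  M=5  r_T0=5
   2) LOAD T1:  M=5  r_T1=5
   3) CAS  T0:  M=6  r_T0=5 ✓
   4) CAS  T1:  M=6  r_T1=5 ✗
   5) LOAD T1:  M=6  r_T1=6
   6) LOAD T0:  M=6  r_T0=6
   7) CAS  T1:  M=7  r_T1=6 ✓
   8) CAS  T0:  M=7  r_T0=6 ✗
   9) LOAD T0:  M=7  r_T0=7
  10) CAS  T0:  M=8  r_T0=7 ✓
  11) LOAD T0:  M=8  r_T0=8
  12) CAS  T0:  M=9  r_T0=8 ✓
  13) LOAD T0:  M=9  r_T0=9
  14) CAS  T0:  M=10  r_T0=9 ✓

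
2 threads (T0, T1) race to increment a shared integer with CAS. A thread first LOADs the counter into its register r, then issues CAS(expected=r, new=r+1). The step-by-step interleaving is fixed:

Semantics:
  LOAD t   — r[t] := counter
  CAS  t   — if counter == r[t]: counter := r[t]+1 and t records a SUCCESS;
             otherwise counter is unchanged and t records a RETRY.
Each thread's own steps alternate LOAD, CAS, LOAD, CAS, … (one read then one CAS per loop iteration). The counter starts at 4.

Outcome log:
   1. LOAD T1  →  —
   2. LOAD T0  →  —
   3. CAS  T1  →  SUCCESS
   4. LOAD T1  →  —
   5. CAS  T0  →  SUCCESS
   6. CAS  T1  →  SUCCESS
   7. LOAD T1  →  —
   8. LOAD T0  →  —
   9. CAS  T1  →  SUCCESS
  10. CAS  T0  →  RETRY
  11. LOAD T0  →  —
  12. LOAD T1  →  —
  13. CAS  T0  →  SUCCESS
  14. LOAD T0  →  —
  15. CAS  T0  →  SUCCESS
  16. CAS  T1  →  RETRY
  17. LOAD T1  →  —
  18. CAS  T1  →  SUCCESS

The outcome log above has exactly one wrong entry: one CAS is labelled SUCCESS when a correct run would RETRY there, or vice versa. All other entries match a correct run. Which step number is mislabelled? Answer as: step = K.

Re-executing:
   1) LOAD T1:  M=4  r_T1=4
   2) LOAD T0:  M=4  r_T0=4
   3) CAS  T1:  M=5  r_T1=4 ✓
   4) LOAD T1:  M=5  r_T1=5
   5) CAS  T0:  M=5  r_T0=4 ✗
   6) CAS  T1:  M=6  r_T1=5 ✓
   7) LOAD T1:  M=6  r_T1=6
   8) LOAD T0:  M=6  r_T0=6
   9) CAS  T1:  M=7  r_T1=6 ✓
  10) CAS  T0:  M=7  r_T0=6 ✗
  11) LOAD T0:  M=7  r_T0=7
  12) LOAD T1:  M=7  r_T1=7
  13) CAS  T0:  M=8  r_T0=7 ✓
  14) LOAD T0:  M=8  r_T0=8
  15) CAS  T0:  M=9  r_T0=8 ✓
  16) CAS  T1:  M=9  r_T1=7 ✗
  17) LOAD T1:  M=9  r_T1=9
  18) CAS  T1:  M=10  r_T1=9 ✓
Log disagrees first at step 5.

step = 5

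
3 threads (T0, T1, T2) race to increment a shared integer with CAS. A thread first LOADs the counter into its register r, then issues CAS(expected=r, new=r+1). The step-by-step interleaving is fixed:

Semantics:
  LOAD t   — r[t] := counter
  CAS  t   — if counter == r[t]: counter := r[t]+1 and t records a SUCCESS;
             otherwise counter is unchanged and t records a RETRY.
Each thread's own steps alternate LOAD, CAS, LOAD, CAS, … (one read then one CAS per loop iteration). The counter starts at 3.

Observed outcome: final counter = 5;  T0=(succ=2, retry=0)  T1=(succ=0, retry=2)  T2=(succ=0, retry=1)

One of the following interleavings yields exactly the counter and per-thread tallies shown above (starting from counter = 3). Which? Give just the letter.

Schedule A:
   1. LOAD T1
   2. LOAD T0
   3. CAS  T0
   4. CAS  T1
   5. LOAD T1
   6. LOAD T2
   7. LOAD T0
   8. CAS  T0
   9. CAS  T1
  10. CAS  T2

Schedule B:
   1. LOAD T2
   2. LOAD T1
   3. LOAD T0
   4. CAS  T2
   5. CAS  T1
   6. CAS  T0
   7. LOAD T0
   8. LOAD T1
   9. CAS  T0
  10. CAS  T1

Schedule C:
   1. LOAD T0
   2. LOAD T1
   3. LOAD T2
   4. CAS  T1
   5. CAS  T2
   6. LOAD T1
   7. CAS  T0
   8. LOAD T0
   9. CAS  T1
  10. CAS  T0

Simulating candidate A:
   1) LOAD T1:  M=3  r_T1=3
   2) LOAD T0:  M=3  r_T0=3
   3) CAS  T0:  M=4  r_T0=3 ✓
   4) CAS  T1:  M=4  r_T1=3 ✗
   5) LOAD T1:  M=4  r_T1=4
   6) LOAD T2:  M=4  r_T2=4
   7) LOAD T0:  M=4  r_T0=4
   8) CAS  T0:  M=5  r_T0=4 ✓
   9) CAS  T1:  M=5  r_T1=4 ✗
  10) CAS  T2:  M=5  r_T2=4 ✗

A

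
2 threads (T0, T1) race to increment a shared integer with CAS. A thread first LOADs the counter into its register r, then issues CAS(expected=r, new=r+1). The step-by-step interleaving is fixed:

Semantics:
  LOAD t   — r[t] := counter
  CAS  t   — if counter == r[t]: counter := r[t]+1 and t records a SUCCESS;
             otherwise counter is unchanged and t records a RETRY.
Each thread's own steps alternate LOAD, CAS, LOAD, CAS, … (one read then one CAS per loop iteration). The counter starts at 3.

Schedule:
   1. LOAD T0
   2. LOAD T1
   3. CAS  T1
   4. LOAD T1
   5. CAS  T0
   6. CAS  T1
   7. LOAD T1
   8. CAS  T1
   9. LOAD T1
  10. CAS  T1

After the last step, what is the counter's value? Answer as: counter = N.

   1) LOAD T0:  M=3  r_T0=3
   2) LOAD T1:  M=3  r_T1=3
   3) CAS  T1:  M=4  r_T1=3 ✓
   4) LOAD T1:  M=4  r_T1=4
   5) CAS  T0:  M=4  r_T0=3 ✗
   6) CAS  T1:  M=5  r_T1=4 ✓
   7) LOAD T1:  M=5  r_T1=5
   8) CAS  T1:  M=6  r_T1=5 ✓
   9) LOAD T1:  M=6  r_T1=6
  10) CAS  T1:  M=7  r_T1=6 ✓

counter = 7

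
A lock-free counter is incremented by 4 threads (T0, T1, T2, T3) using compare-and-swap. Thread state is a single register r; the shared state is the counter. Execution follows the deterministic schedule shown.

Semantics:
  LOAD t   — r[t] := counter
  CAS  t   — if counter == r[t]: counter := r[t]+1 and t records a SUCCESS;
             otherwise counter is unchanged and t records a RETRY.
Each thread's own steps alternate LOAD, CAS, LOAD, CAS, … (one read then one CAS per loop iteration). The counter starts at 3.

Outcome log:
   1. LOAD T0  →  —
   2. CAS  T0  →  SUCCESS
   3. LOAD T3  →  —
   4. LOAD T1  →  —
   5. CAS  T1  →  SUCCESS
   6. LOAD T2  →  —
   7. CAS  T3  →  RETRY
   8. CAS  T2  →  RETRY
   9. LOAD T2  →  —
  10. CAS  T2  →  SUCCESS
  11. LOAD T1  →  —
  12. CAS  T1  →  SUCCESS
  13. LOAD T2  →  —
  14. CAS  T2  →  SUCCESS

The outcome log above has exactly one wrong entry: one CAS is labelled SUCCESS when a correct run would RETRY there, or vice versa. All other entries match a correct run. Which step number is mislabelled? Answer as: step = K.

step = 8

Re-executing:
[1] T0.load  rd  (counter 3, T0.r 3)
[2] T0.cas  hit  (counter 4, T0.r 3)
[3] T3.load  rd  (counter 4, T3.r 4)
[4] T1.load  rd  (counter 4, T1.r 4)
[5] T1.cas  hit  (counter 5, T1.r 4)
[6] T2.load  rd  (counter 5, T2.r 5)
[7] T3.cas  miss  (counter 5, T3.r 4)
[8] T2.cas  hit  (counter 6, T2.r 5)
[9] T2.load  rd  (counter 6, T2.r 6)
[10] T2.cas  hit  (counter 7, T2.r 6)
[11] T1.load  rd  (counter 7, T1.r 7)
[12] T1.cas  hit  (counter 8, T1.r 7)
[13] T2.load  rd  (counter 8, T2.r 8)
[14] T2.cas  hit  (counter 9, T2.r 8)
Log disagrees first at step 8.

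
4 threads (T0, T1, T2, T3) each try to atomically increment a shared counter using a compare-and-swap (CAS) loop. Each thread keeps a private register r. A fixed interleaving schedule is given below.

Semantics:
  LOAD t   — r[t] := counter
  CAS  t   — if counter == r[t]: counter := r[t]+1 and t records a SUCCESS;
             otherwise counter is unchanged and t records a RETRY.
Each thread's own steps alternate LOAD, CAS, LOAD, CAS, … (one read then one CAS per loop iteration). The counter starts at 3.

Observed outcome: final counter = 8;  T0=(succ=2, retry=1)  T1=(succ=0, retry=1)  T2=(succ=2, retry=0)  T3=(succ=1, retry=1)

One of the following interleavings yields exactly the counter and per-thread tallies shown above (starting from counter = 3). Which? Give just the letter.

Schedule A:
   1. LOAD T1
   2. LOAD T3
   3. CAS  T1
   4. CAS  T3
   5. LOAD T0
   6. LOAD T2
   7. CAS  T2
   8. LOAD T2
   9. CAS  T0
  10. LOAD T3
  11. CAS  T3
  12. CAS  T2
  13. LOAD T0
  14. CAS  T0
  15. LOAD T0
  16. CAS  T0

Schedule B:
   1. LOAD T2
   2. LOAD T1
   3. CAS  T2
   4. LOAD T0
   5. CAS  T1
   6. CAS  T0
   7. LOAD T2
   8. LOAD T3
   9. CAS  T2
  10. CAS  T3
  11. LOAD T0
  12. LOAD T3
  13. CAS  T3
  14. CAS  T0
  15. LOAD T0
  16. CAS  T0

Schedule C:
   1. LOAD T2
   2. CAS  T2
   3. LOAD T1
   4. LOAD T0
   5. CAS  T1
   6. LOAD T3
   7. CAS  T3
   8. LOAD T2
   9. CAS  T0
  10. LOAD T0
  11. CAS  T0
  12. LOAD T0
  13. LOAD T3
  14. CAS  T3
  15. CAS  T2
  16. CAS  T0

Run B:
step 1: T2 LOAD ⇒ load; ctr=3 reg=3
step 2: T1 LOAD ⇒ load; ctr=3 reg=3
step 3: T2 CAS ⇒ ok; ctr=4 reg=3
step 4: T0 LOAD ⇒ load; ctr=4 reg=4
step 5: T1 CAS ⇒ retry; ctr=4 reg=3
step 6: T0 CAS ⇒ ok; ctr=5 reg=4
step 7: T2 LOAD ⇒ load; ctr=5 reg=5
step 8: T3 LOAD ⇒ load; ctr=5 reg=5
step 9: T2 CAS ⇒ ok; ctr=6 reg=5
step 10: T3 CAS ⇒ retry; ctr=6 reg=5
step 11: T0 LOAD ⇒ load; ctr=6 reg=6
step 12: T3 LOAD ⇒ load; ctr=6 reg=6
step 13: T3 CAS ⇒ ok; ctr=7 reg=6
step 14: T0 CAS ⇒ retry; ctr=7 reg=6
step 15: T0 LOAD ⇒ load; ctr=7 reg=7
step 16: T0 CAS ⇒ ok; ctr=8 reg=7

B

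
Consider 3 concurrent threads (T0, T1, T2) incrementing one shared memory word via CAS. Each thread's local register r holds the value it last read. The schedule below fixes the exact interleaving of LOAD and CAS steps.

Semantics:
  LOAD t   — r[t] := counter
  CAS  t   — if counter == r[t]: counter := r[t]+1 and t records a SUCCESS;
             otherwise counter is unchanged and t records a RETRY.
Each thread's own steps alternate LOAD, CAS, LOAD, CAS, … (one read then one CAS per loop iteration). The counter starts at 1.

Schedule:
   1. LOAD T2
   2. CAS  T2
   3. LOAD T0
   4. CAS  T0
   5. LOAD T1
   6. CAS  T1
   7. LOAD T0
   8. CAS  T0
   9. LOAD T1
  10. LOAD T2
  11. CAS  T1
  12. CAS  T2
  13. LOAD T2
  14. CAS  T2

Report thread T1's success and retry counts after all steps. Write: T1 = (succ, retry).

T2 LOAD — after: cnt=1, r=1 — load
T2 CAS — after: cnt=2, r=1 — ok
T0 LOAD — after: cnt=2, r=2 — load
T0 CAS — after: cnt=3, r=2 — ok
T1 LOAD — after: cnt=3, r=3 — load
T1 CAS — after: cnt=4, r=3 — ok
T0 LOAD — after: cnt=4, r=4 — load
T0 CAS — after: cnt=5, r=4 — ok
T1 LOAD — after: cnt=5, r=5 — load
T2 LOAD — after: cnt=5, r=5 — load
T1 CAS — after: cnt=6, r=5 — ok
T2 CAS — after: cnt=6, r=5 — retry
T2 LOAD — after: cnt=6, r=6 — load
T2 CAS — after: cnt=7, r=6 — ok

T1 = (2, 0)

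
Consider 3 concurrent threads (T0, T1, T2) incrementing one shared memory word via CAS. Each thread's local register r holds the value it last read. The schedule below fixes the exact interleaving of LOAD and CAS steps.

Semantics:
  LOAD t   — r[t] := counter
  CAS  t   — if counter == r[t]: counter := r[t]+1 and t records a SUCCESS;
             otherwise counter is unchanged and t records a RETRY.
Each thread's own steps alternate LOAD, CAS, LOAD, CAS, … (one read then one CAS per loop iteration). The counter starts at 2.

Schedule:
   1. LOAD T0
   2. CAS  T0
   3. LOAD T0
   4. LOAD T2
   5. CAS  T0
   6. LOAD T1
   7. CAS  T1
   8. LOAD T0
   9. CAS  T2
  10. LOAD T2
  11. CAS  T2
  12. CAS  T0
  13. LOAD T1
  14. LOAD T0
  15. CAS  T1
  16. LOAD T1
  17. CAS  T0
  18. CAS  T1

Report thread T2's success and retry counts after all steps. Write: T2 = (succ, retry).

T0 LOAD — after: cnt=2, r=2 — load
T0 CAS — after: cnt=3, r=2 — ok
T0 LOAD — after: cnt=3, r=3 — load
T2 LOAD — after: cnt=3, r=3 — load
T0 CAS — after: cnt=4, r=3 — ok
T1 LOAD — after: cnt=4, r=4 — load
T1 CAS — after: cnt=5, r=4 — ok
T0 LOAD — after: cnt=5, r=5 — load
T2 CAS — after: cnt=5, r=3 — retry
T2 LOAD — after: cnt=5, r=5 — load
T2 CAS — after: cnt=6, r=5 — ok
T0 CAS — after: cnt=6, r=5 — retry
T1 LOAD — after: cnt=6, r=6 — load
T0 LOAD — after: cnt=6, r=6 — load
T1 CAS — after: cnt=7, r=6 — ok
T1 LOAD — after: cnt=7, r=7 — load
T0 CAS — after: cnt=7, r=6 — retry
T1 CAS — after: cnt=8, r=7 — ok

T2 = (1, 1)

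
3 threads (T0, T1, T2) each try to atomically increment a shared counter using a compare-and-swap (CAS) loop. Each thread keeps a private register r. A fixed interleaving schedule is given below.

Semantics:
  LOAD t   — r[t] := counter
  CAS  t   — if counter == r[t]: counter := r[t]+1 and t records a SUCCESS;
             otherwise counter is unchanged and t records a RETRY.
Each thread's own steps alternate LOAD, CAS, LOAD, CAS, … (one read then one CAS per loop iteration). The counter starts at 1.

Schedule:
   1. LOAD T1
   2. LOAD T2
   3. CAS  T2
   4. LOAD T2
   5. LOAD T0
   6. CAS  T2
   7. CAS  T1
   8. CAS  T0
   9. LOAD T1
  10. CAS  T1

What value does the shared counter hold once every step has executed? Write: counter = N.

counter = 4

step 1: T1 LOAD ⇒ load; ctr=1 reg=1
step 2: T2 LOAD ⇒ load; ctr=1 reg=1
step 3: T2 CAS ⇒ ok; ctr=2 reg=1
step 4: T2 LOAD ⇒ load; ctr=2 reg=2
step 5: T0 LOAD ⇒ load; ctr=2 reg=2
step 6: T2 CAS ⇒ ok; ctr=3 reg=2
step 7: T1 CAS ⇒ retry; ctr=3 reg=1
step 8: T0 CAS ⇒ retry; ctr=3 reg=2
step 9: T1 LOAD ⇒ load; ctr=3 reg=3
step 10: T1 CAS ⇒ ok; ctr=4 reg=3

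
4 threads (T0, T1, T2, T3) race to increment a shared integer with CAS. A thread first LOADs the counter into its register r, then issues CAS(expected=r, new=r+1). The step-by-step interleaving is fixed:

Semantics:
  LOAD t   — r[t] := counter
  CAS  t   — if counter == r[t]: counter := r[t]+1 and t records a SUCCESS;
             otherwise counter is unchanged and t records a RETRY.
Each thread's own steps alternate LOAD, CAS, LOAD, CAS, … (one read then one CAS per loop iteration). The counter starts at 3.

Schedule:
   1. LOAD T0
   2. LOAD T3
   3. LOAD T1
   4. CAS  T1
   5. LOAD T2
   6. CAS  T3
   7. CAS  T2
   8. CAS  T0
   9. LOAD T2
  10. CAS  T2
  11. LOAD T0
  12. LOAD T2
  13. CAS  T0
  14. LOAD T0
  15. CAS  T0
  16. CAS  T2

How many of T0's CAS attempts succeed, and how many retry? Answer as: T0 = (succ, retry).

T0 LOAD — after: cnt=3, r=3 — load
T3 LOAD — after: cnt=3, r=3 — load
T1 LOAD — after: cnt=3, r=3 — load
T1 CAS — after: cnt=4, r=3 — ok
T2 LOAD — after: cnt=4, r=4 — load
T3 CAS — after: cnt=4, r=3 — retry
T2 CAS — after: cnt=5, r=4 — ok
T0 CAS — after: cnt=5, r=3 — retry
T2 LOAD — after: cnt=5, r=5 — load
T2 CAS — after: cnt=6, r=5 — ok
T0 LOAD — after: cnt=6, r=6 — load
T2 LOAD — after: cnt=6, r=6 — load
T0 CAS — after: cnt=7, r=6 — ok
T0 LOAD — after: cnt=7, r=7 — load
T0 CAS — after: cnt=8, r=7 — ok
T2 CAS — after: cnt=8, r=6 — retry

T0 = (2, 1)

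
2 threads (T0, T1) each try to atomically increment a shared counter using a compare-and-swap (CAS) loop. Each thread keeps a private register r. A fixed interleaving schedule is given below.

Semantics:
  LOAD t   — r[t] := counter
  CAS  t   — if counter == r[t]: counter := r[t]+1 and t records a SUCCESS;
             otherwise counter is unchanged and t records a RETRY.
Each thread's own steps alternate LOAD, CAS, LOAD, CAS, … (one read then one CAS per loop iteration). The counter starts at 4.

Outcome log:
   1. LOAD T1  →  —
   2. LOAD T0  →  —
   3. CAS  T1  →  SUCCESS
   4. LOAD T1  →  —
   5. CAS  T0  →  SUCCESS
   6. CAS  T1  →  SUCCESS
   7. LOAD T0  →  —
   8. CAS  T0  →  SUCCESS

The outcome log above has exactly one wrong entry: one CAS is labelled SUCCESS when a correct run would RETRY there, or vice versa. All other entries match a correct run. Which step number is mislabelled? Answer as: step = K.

step = 5

Correct run:
step 1: T1 LOAD ⇒ load; ctr=4 reg=4
step 2: T0 LOAD ⇒ load; ctr=4 reg=4
step 3: T1 CAS ⇒ ok; ctr=5 reg=4
step 4: T1 LOAD ⇒ load; ctr=5 reg=5
step 5: T0 CAS ⇒ retry; ctr=5 reg=4
step 6: T1 CAS ⇒ ok; ctr=6 reg=5
step 7: T0 LOAD ⇒ load; ctr=6 reg=6
step 8: T0 CAS ⇒ ok; ctr=7 reg=6
Flip is step 5.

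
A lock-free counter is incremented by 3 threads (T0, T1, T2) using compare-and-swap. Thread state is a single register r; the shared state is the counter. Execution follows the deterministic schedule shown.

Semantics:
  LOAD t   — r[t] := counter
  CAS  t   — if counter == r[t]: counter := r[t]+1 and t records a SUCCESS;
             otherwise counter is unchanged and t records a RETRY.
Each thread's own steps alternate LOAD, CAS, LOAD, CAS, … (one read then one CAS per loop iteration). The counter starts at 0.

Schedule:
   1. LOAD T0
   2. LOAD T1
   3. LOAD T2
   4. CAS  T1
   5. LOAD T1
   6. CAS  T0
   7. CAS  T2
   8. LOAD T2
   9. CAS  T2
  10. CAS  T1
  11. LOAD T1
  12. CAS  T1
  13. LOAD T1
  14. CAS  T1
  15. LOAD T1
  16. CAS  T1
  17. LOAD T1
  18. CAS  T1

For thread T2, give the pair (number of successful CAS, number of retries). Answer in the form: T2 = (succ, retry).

[1] T0.load  rd  (counter 0, T0.r 0)
[2] T1.load  rd  (counter 0, T1.r 0)
[3] T2.load  rd  (counter 0, T2.r 0)
[4] T1.cas  hit  (counter 1, T1.r 0)
[5] T1.load  rd  (counter 1, T1.r 1)
[6] T0.cas  miss  (counter 1, T0.r 0)
[7] T2.cas  miss  (counter 1, T2.r 0)
[8] T2.load  rd  (counter 1, T2.r 1)
[9] T2.cas  hit  (counter 2, T2.r 1)
[10] T1.cas  miss  (counter 2, T1.r 1)
[11] T1.load  rd  (counter 2, T1.r 2)
[12] T1.cas  hit  (counter 3, T1.r 2)
[13] T1.load  rd  (counter 3, T1.r 3)
[14] T1.cas  hit  (counter 4, T1.r 3)
[15] T1.load  rd  (counter 4, T1.r 4)
[16] T1.cas  hit  (counter 5, T1.r 4)
[17] T1.load  rd  (counter 5, T1.r 5)
[18] T1.cas  hit  (counter 6, T1.r 5)

T2 = (1, 1)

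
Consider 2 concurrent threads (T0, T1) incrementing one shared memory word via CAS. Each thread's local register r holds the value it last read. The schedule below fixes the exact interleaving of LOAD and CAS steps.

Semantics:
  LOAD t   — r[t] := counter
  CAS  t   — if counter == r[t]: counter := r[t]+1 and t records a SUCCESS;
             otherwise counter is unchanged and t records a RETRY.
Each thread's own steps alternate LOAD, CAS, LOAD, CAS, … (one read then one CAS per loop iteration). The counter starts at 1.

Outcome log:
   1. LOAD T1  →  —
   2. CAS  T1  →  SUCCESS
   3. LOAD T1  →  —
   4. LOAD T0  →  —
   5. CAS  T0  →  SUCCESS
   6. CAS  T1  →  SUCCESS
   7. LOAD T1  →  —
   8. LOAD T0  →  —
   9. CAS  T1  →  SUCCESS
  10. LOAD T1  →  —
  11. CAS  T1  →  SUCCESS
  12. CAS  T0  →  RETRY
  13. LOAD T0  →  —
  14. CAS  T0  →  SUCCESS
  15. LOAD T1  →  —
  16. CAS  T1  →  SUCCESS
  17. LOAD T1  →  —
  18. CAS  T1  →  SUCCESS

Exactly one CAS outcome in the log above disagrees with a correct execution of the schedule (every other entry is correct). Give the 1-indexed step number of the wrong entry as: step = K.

Reference trace:
T1 LOAD — after: cnt=1, r=1 — load
T1 CAS — after: cnt=2, r=1 — ok
T1 LOAD — after: cnt=2, r=2 — load
T0 LOAD — after: cnt=2, r=2 — load
T0 CAS — after: cnt=3, r=2 — ok
T1 CAS — after: cnt=3, r=2 — retry
T1 LOAD — after: cnt=3, r=3 — load
T0 LOAD — after: cnt=3, r=3 — load
T1 CAS — after: cnt=4, r=3 — ok
T1 LOAD — after: cnt=4, r=4 — load
T1 CAS — after: cnt=5, r=4 — ok
T0 CAS — after: cnt=5, r=3 — retry
T0 LOAD — after: cnt=5, r=5 — load
T0 CAS — after: cnt=6, r=5 — ok
T1 LOAD — after: cnt=6, r=6 — load
T1 CAS — after: cnt=7, r=6 — ok
T1 LOAD — after: cnt=7, r=7 — load
T1 CAS — after: cnt=8, r=7 — ok
Mismatch at 6.

step = 6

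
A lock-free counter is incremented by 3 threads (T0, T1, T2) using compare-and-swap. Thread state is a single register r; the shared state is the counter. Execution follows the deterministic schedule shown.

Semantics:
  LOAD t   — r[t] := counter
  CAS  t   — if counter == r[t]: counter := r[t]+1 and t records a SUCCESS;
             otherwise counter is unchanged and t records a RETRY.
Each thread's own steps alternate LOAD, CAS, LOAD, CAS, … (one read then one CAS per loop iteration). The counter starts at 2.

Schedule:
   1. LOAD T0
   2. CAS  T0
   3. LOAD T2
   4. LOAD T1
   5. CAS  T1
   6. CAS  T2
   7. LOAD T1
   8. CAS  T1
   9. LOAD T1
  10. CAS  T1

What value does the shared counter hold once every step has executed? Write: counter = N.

[1] T0.load  rd  (counter 2, T0.r 2)
[2] T0.cas  hit  (counter 3, T0.r 2)
[3] T2.load  rd  (counter 3, T2.r 3)
[4] T1.load  rd  (counter 3, T1.r 3)
[5] T1.cas  hit  (counter 4, T1.r 3)
[6] T2.cas  miss  (counter 4, T2.r 3)
[7] T1.load  rd  (counter 4, T1.r 4)
[8] T1.cas  hit  (counter 5, T1.r 4)
[9] T1.load  rd  (counter 5, T1.r 5)
[10] T1.cas  hit  (counter 6, T1.r 5)

counter = 6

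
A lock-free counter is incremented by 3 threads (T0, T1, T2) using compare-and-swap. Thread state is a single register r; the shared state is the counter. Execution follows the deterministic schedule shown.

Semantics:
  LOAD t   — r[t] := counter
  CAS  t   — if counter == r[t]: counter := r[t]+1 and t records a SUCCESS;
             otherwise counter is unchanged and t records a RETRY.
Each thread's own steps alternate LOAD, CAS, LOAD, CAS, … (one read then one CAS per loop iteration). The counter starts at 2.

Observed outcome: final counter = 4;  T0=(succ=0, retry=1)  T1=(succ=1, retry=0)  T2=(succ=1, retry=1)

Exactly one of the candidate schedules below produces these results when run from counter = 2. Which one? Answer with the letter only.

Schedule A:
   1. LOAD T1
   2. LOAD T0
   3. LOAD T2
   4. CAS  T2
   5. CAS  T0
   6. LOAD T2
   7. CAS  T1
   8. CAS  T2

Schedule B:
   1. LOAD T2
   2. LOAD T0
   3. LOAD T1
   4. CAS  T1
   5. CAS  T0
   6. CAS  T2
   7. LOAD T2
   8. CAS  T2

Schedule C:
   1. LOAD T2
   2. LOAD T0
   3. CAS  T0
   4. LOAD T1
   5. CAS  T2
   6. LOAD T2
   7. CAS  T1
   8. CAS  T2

B

Tracing schedule B:
   1) LOAD T2:  M=2  r_T2=2
   2) LOAD T0:  M=2  r_T0=2
   3) LOAD T1:  M=2  r_T1=2
   4) CAS  T1:  M=3  r_T1=2 ✓
   5) CAS  T0:  M=3  r_T0=2 ✗
   6) CAS  T2:  M=3  r_T2=2 ✗
   7) LOAD T2:  M=3  r_T2=3
   8) CAS  T2:  M=4  r_T2=3 ✓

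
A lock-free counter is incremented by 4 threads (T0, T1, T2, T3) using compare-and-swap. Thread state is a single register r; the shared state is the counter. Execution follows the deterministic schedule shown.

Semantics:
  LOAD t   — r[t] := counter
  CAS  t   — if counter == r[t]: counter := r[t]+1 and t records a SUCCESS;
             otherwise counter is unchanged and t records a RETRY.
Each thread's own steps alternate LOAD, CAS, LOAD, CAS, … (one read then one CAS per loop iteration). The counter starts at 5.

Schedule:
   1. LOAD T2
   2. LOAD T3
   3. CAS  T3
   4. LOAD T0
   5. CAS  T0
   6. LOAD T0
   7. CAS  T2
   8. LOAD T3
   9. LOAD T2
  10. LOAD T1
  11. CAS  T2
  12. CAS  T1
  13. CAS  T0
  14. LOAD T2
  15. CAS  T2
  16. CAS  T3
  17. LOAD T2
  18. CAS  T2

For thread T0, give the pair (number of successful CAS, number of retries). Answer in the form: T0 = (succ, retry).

step 1: T2 LOAD ⇒ load; ctr=5 reg=5
step 2: T3 LOAD ⇒ load; ctr=5 reg=5
step 3: T3 CAS ⇒ ok; ctr=6 reg=5
step 4: T0 LOAD ⇒ load; ctr=6 reg=6
step 5: T0 CAS ⇒ ok; ctr=7 reg=6
step 6: T0 LOAD ⇒ load; ctr=7 reg=7
step 7: T2 CAS ⇒ retry; ctr=7 reg=5
step 8: T3 LOAD ⇒ load; ctr=7 reg=7
step 9: T2 LOAD ⇒ load; ctr=7 reg=7
step 10: T1 LOAD ⇒ load; ctr=7 reg=7
step 11: T2 CAS ⇒ ok; ctr=8 reg=7
step 12: T1 CAS ⇒ retry; ctr=8 reg=7
step 13: T0 CAS ⇒ retry; ctr=8 reg=7
step 14: T2 LOAD ⇒ load; ctr=8 reg=8
step 15: T2 CAS ⇒ ok; ctr=9 reg=8
step 16: T3 CAS ⇒ retry; ctr=9 reg=7
step 17: T2 LOAD ⇒ load; ctr=9 reg=9
step 18: T2 CAS ⇒ ok; ctr=10 reg=9

T0 = (1, 1)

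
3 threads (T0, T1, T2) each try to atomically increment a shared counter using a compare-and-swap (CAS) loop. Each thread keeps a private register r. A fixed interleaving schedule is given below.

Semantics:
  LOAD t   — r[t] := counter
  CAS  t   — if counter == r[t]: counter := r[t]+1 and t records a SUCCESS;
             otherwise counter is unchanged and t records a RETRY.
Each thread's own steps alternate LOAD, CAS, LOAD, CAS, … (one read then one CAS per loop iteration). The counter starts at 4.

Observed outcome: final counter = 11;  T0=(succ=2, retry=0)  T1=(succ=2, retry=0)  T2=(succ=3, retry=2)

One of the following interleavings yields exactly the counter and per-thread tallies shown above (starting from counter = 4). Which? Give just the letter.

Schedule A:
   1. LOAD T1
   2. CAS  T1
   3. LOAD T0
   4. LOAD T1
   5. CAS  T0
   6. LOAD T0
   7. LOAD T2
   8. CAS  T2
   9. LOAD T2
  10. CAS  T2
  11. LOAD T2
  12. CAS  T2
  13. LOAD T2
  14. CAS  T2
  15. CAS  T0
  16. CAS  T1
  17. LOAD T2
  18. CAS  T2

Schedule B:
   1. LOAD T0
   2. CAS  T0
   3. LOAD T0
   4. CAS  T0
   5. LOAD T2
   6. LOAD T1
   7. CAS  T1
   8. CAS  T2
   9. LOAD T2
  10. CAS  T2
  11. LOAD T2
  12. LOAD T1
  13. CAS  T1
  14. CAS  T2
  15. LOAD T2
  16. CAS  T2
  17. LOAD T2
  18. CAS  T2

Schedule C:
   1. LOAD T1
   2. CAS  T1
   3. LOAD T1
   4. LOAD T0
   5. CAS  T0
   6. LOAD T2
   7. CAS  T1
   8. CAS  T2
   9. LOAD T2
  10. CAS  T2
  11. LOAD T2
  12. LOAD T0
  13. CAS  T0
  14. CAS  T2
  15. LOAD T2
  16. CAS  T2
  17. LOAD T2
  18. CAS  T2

B

Simulating candidate B:
[1] T0.load  rd  (counter 4, T0.r 4)
[2] T0.cas  hit  (counter 5, T0.r 4)
[3] T0.load  rd  (counter 5, T0.r 5)
[4] T0.cas  hit  (counter 6, T0.r 5)
[5] T2.load  rd  (counter 6, T2.r 6)
[6] T1.load  rd  (counter 6, T1.r 6)
[7] T1.cas  hit  (counter 7, T1.r 6)
[8] T2.cas  miss  (counter 7, T2.r 6)
[9] T2.load  rd  (counter 7, T2.r 7)
[10] T2.cas  hit  (counter 8, T2.r 7)
[11] T2.load  rd  (counter 8, T2.r 8)
[12] T1.load  rd  (counter 8, T1.r 8)
[13] T1.cas  hit  (counter 9, T1.r 8)
[14] T2.cas  miss  (counter 9, T2.r 8)
[15] T2.load  rd  (counter 9, T2.r 9)
[16] T2.cas  hit  (counter 10, T2.r 9)
[17] T2.load  rd  (counter 10, T2.r 10)
[18] T2.cas  hit  (counter 11, T2.r 10)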